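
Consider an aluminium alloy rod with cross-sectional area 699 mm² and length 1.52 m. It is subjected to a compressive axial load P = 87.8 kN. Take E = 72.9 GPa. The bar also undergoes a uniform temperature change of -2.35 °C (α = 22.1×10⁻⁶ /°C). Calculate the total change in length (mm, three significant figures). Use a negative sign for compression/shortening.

δ_mech = NL/(AE) = -87800·1520/(699·72900) = -2.619 mm.
δ_thermal = αLΔT = 22.1e-6·1520·-2.35 = -0.07894 mm.
δ = δ_mech + δ_thermal = -2.698 mm.

-2.70 mm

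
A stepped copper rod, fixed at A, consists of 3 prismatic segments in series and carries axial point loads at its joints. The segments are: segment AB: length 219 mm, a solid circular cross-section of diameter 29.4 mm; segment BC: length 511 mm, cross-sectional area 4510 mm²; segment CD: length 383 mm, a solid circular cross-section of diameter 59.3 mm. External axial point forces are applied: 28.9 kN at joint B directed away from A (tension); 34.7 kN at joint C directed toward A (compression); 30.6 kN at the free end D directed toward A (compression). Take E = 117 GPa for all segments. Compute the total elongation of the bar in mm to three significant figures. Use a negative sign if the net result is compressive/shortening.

-0.200 mm

Internal axial forces (sectioning from the free end, tension +): N_CD = -30.6 kN, N_BC = -65.3 kN, N_AB = -36.4 kN.
A_AB = 678.9 mm².
A_CD = 2762 mm².
δ_AB = -36400·219/(678.9·117000) = -0.1004 mm
δ_BC = -65300·511/(4510·117000) = -0.06324 mm
δ_CD = -30600·383/(2762·117000) = -0.03627 mm
δ = Σδ_i = -0.1999 mm.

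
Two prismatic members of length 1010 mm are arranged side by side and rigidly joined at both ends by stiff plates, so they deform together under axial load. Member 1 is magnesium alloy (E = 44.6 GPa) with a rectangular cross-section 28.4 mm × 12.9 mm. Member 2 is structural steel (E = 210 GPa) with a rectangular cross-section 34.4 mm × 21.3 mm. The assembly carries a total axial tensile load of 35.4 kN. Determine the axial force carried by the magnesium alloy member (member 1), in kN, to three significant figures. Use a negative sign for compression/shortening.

A_1 = 366.4 mm².
A_2 = 732.7 mm².
Equal strain + equilibrium ⇒ each member carries load in proportion to AE: A₁E₁ = 16340000 N, A₂E₂ = 153900000 N, ΣAE = 170200000 N.
F₁ = P·A₁E₁/ΣAE = 35400·16340000/170200000 = 3398 N.

3.40 kN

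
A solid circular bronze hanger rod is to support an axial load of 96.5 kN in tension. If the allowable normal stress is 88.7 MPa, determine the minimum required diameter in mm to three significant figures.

37.2 mm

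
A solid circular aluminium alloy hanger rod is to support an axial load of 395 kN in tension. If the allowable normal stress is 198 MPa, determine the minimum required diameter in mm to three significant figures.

50.4 mm

Required area A ≥ P/σ_allow = 395000/198 = 1995 mm².
For a solid circular section, d ≥ √(4A/π) = 50.4 mm.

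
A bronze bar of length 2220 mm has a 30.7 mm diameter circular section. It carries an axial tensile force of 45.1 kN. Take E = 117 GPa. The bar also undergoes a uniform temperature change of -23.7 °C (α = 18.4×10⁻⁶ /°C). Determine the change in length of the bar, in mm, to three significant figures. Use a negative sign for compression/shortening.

0.188 mm

A = 740.2 mm².
δ_mech = NL/(AE) = 45100·2220/(740.2·117000) = 1.156 mm.
δ_thermal = αLΔT = 18.4e-6·2220·-23.7 = -0.9681 mm.
δ = δ_mech + δ_thermal = 0.188 mm.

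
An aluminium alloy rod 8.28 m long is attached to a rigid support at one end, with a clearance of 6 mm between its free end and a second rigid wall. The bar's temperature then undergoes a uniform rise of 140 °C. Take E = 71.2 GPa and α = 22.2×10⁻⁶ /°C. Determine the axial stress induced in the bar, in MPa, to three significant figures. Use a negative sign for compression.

Free thermal expansion αLΔT = 22.2e-6 · 8280 · 140 = 25.73 mm.
The walls engage after the gap closes; constrained expansion = 25.73 − 6 = 19.73 mm.
The walls impose strain ε = −(19.73)/8280 = -2.3834e-03; σ = Eε = 71200 · -2.3834e-03 = -169.7 MPa.

-170 MPa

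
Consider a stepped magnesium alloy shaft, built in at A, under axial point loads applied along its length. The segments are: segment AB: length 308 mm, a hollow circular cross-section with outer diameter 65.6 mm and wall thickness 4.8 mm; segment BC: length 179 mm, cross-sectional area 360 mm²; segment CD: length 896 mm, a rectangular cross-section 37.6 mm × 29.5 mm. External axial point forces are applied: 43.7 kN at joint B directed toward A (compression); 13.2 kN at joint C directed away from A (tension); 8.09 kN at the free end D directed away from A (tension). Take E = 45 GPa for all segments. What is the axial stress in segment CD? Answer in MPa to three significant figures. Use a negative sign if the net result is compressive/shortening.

7.29 MPa

Internal axial forces (sectioning from the free end, tension +): N_CD = 8.09 kN, N_BC = 21.29 kN, N_AB = -22.41 kN.
A_CD = 1109 mm².
σ_CD = N_CD/A_CD = 8090/1109 = 7.294 MPa.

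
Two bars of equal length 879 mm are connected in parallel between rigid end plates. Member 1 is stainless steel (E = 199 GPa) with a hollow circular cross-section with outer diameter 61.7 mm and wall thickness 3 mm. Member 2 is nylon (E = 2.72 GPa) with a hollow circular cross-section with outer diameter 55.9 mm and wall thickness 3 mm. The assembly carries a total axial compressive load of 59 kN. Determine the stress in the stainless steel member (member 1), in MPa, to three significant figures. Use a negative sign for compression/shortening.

-105 MPa

A_1 = 553.2 mm².
A_2 = 498.6 mm².
Equal strain + equilibrium ⇒ each member carries load in proportion to AE: A₁E₁ = 110100000 N, A₂E₂ = 1356000 N, ΣAE = 111400000 N.
σ₁ = P·E₁/ΣAE = -59000·199000/111400000 = -105.3 MPa.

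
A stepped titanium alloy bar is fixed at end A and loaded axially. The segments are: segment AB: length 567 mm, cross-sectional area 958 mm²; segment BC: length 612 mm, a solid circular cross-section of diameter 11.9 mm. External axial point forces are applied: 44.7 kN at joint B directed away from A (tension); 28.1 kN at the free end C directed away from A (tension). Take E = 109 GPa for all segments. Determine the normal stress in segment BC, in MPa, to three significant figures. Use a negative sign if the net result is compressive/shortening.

253 MPa

Internal axial forces (sectioning from the free end, tension +): N_BC = 28.1 kN, N_AB = 72.8 kN.
A_BC = 111.2 mm².
σ_BC = N_BC/A_BC = 28100/111.2 = 252.7 MPa.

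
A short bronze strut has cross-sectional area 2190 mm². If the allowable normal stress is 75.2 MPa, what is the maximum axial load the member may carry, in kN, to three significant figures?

P_max = σ_allow · A = 75.2 · 2190 = 164700 N = 164.7 kN.

165 kN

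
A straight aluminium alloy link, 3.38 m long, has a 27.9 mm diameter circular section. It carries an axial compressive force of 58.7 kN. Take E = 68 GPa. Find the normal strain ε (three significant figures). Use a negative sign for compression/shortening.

A = 611.4 mm².
σ = N/A = -96.02 MPa; ε = σ/E = -96.02/68000 = -1.412e-03.

-0.00141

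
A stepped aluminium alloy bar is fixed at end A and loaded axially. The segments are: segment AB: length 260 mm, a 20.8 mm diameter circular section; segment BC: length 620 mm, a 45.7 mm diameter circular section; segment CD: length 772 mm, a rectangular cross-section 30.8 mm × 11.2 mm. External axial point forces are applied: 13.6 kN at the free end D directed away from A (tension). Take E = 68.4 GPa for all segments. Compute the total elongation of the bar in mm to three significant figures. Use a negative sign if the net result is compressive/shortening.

0.672 mm

Internal axial forces (sectioning from the free end, tension +): N_CD = 13.6 kN, N_BC = 13.6 kN, N_AB = 13.6 kN.
A_AB = 339.8 mm².
A_BC = 1640 mm².
A_CD = 345 mm².
δ_AB = 13600·260/(339.8·68400) = 0.1521 mm
δ_BC = 13600·620/(1640·68400) = 0.07515 mm
δ_CD = 13600·772/(345·68400) = 0.445 mm
δ = Σδ_i = 0.6723 mm.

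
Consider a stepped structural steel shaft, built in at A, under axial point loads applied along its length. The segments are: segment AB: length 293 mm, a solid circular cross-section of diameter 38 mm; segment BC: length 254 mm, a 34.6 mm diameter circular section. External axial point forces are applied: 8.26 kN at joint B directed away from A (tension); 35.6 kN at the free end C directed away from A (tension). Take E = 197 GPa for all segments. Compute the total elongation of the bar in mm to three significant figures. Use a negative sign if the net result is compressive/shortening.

0.106 mm

Internal axial forces (sectioning from the free end, tension +): N_BC = 35.6 kN, N_AB = 43.86 kN.
A_AB = 1134 mm².
A_BC = 940.2 mm².
δ_AB = 43860·293/(1134·197000) = 0.05752 mm
δ_BC = 35600·254/(940.2·197000) = 0.04882 mm
δ = Σδ_i = 0.1063 mm.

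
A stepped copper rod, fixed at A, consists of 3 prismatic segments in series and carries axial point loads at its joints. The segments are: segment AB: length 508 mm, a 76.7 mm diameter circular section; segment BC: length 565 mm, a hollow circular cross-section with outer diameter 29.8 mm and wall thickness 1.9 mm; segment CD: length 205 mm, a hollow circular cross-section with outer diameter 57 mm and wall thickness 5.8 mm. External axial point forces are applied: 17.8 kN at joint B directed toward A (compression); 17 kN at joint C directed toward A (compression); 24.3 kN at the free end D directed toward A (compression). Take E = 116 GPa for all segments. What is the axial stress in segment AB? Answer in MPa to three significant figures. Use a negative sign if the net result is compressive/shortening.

-12.8 MPa

Internal axial forces (sectioning from the free end, tension +): N_CD = -24.3 kN, N_BC = -41.3 kN, N_AB = -59.1 kN.
A_AB = 4620 mm².
σ_AB = N_AB/A_AB = -59100/4620 = -12.79 MPa.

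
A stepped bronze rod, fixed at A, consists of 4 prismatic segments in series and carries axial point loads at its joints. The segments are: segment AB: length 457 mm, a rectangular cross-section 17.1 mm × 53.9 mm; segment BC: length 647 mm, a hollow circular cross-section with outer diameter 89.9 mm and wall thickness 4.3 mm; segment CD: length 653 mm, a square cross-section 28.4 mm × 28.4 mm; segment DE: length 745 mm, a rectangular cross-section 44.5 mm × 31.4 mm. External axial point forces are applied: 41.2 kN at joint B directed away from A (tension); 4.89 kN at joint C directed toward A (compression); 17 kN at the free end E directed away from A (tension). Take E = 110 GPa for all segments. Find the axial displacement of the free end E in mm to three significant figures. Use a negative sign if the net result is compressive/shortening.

Internal axial forces (sectioning from the free end, tension +): N_DE = 17 kN, N_CD = 17 kN, N_BC = 12.11 kN, N_AB = 53.31 kN.
A_AB = 921.7 mm².
A_BC = 1156 mm².
A_CD = 806.6 mm².
A_DE = 1397 mm².
δ_AB = 53310·457/(921.7·110000) = 0.2403 mm
δ_BC = 12110·647/(1156·110000) = 0.0616 mm
δ_CD = 17000·653/(806.6·110000) = 0.1251 mm
δ_DE = 17000·745/(1397·110000) = 0.0824 mm
δ = Σδ_i = 0.5094 mm.

0.509 mm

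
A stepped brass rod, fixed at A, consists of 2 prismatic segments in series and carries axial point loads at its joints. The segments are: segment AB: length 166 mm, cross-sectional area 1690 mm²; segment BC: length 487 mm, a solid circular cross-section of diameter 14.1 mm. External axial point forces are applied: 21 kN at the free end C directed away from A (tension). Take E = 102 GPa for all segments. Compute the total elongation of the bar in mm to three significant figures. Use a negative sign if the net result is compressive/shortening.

Internal axial forces (sectioning from the free end, tension +): N_BC = 21 kN, N_AB = 21 kN.
A_BC = 156.1 mm².
δ_AB = 21000·166/(1690·102000) = 0.02022 mm
δ_BC = 21000·487/(156.1·102000) = 0.6421 mm
δ = Σδ_i = 0.6623 mm.

0.662 mm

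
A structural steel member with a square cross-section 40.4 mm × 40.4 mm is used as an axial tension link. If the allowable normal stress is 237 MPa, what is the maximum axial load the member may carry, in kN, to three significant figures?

A = 1632 mm².
P_max = σ_allow · A = 237 · 1632 = 386800 N = 386.8 kN.

387 kN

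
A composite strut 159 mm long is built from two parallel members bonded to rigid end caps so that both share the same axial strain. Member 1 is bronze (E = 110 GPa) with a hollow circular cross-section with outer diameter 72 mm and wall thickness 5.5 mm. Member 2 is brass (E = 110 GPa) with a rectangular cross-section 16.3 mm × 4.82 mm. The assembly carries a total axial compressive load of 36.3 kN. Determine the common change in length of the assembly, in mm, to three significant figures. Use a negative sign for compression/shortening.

-0.0427 mm

A_1 = 1149 mm².
A_2 = 78.57 mm².
Equal strain + equilibrium ⇒ each member carries load in proportion to AE: A₁E₁ = 126400000 N, A₂E₂ = 8642000 N, ΣAE = 135000000 N.
δ = PL/ΣAE = -36300·159/135000000 = -0.04274 mm.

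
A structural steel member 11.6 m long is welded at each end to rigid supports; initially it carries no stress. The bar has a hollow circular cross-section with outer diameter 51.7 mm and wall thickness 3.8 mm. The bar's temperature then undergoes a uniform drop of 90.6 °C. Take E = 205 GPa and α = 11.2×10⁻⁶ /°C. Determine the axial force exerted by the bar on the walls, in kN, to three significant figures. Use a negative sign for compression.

Free thermal expansion αLΔT = 11.2e-6 · 11600 · -90.6 = -11.77 mm.
The walls impose strain ε = −(-11.77)/11600 = 1.0147e-03; σ = Eε = 205000 · 1.0147e-03 = 208 MPa.
Wall reaction R = σ·A = 208·571.8 = 119000 N = 119 kN.

119 kN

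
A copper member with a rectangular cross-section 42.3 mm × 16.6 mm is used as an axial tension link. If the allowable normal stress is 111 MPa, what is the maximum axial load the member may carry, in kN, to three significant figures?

77.9 kN

A = 702.2 mm².
P_max = σ_allow · A = 111 · 702.2 = 77940 N = 77.94 kN.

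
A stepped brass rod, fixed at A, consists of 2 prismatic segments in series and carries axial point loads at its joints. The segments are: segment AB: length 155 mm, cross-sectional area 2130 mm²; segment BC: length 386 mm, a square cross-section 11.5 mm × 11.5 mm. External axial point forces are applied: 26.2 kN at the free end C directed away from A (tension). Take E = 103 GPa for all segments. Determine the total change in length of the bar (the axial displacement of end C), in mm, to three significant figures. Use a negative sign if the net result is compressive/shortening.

0.761 mm

Internal axial forces (sectioning from the free end, tension +): N_BC = 26.2 kN, N_AB = 26.2 kN.
A_BC = 132.2 mm².
δ_AB = 26200·155/(2130·103000) = 0.01851 mm
δ_BC = 26200·386/(132.2·103000) = 0.7424 mm
δ = Σδ_i = 0.7609 mm.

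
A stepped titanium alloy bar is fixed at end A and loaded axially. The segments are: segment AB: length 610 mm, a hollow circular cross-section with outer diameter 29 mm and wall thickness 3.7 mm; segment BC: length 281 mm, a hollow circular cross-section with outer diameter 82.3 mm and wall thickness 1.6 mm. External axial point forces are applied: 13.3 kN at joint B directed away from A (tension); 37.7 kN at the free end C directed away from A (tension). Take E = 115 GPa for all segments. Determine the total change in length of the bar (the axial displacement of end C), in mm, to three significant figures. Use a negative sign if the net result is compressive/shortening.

1.15 mm

Internal axial forces (sectioning from the free end, tension +): N_BC = 37.7 kN, N_AB = 51 kN.
A_AB = 294.1 mm².
A_BC = 405.6 mm².
δ_AB = 51000·610/(294.1·115000) = 0.9199 mm
δ_BC = 37700·281/(405.6·115000) = 0.2271 mm
δ = Σδ_i = 1.147 mm.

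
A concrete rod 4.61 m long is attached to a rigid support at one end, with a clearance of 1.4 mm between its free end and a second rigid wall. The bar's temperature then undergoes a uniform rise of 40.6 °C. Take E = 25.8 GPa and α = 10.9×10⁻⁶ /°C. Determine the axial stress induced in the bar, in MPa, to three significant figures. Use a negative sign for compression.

Free thermal expansion αLΔT = 10.9e-6 · 4610 · 40.6 = 2.04 mm.
The walls engage after the gap closes; constrained expansion = 2.04 − 1.4 = 0.6401 mm.
The walls impose strain ε = −(0.6401)/4610 = -1.3885e-04; σ = Eε = 25800 · -1.3885e-04 = -3.582 MPa.

-3.58 MPa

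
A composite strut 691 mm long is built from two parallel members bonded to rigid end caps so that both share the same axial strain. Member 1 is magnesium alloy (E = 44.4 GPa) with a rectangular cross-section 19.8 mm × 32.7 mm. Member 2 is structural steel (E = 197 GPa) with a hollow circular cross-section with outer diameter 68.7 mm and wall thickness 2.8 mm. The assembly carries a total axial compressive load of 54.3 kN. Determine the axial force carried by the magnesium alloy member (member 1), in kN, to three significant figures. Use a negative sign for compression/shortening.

-10.9 kN

A_1 = 647.5 mm².
A_2 = 579.7 mm².
Equal strain + equilibrium ⇒ each member carries load in proportion to AE: A₁E₁ = 28750000 N, A₂E₂ = 114200000 N, ΣAE = 142900000 N.
F₁ = P·A₁E₁/ΣAE = -54300·28750000/142900000 = -10920 N.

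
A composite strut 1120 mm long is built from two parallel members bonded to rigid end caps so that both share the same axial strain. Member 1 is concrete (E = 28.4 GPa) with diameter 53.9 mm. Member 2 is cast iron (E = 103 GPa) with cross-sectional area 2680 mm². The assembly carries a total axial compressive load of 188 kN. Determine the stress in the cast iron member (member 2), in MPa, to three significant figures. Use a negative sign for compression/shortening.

A_1 = 2282 mm².
Equal strain + equilibrium ⇒ each member carries load in proportion to AE: A₁E₁ = 64800000 N, A₂E₂ = 276000000 N, ΣAE = 340800000 N.
σ₂ = P·E₂/ΣAE = -188000·103000/340800000 = -56.81 MPa.

-56.8 MPa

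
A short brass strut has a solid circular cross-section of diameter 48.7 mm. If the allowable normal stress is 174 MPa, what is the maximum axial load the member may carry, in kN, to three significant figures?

324 kN

A = 1863 mm².
P_max = σ_allow · A = 174 · 1863 = 324100 N = 324.1 kN.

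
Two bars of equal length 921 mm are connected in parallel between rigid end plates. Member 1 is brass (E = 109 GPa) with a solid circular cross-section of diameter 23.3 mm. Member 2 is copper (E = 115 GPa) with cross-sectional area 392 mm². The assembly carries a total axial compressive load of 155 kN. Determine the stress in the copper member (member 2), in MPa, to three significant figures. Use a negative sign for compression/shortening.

-195 MPa

A_1 = 426.4 mm².
Equal strain + equilibrium ⇒ each member carries load in proportion to AE: A₁E₁ = 46480000 N, A₂E₂ = 45080000 N, ΣAE = 91560000 N.
σ₂ = P·E₂/ΣAE = -155000·115000/91560000 = -194.7 MPa.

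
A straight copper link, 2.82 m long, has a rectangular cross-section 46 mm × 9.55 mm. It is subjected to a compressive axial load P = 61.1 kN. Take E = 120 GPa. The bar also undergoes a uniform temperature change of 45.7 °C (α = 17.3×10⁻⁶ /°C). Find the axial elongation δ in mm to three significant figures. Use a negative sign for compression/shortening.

-1.04 mm

A = 439.3 mm².
δ_mech = NL/(AE) = -61100·2820/(439.3·120000) = -3.268 mm.
δ_thermal = αLΔT = 17.3e-6·2820·45.7 = 2.23 mm.
δ = δ_mech + δ_thermal = -1.039 mm.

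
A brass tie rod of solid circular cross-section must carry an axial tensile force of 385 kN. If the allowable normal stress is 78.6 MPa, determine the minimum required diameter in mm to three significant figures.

79.0 mm

Required area A ≥ P/σ_allow = 385000/78.6 = 4898 mm².
For a solid circular section, d ≥ √(4A/π) = 78.97 mm.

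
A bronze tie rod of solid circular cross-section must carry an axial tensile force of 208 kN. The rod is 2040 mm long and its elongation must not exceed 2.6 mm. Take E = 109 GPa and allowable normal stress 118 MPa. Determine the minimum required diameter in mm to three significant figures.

47.4 mm

Required area A ≥ P/σ_allow = 208000/118 = 1763 mm².
For a solid circular section, d ≥ √(4A/π) = 47.37 mm.
Elongation limit: A ≥ PL/(Eδ_allow) = 208000·2040/(109000·2.6) = 1497 mm² ⇒ d ≥ 43.66 mm.
The stress limit governs.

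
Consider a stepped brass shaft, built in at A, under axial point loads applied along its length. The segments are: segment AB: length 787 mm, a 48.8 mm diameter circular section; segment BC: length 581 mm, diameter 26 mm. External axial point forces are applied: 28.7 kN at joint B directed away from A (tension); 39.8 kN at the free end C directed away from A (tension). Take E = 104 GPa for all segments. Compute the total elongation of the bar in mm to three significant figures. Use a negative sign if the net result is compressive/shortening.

0.696 mm

Internal axial forces (sectioning from the free end, tension +): N_BC = 39.8 kN, N_AB = 68.5 kN.
A_AB = 1870 mm².
A_BC = 530.9 mm².
δ_AB = 68500·787/(1870·104000) = 0.2771 mm
δ_BC = 39800·581/(530.9·104000) = 0.4188 mm
δ = Σδ_i = 0.6959 mm.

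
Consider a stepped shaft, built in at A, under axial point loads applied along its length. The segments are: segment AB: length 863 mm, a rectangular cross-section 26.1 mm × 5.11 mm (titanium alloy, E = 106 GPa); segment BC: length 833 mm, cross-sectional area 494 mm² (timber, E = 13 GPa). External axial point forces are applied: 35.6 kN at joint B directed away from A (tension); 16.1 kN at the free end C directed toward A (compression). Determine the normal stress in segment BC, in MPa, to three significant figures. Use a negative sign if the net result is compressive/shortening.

-32.6 MPa

Internal axial forces (sectioning from the free end, tension +): N_BC = -16.1 kN, N_AB = 19.5 kN.
σ_BC = N_BC/A_BC = -16100/494 = -32.59 MPa.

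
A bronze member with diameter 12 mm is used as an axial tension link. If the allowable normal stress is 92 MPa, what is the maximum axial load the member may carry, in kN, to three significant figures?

A = 113.1 mm².
P_max = σ_allow · A = 92 · 113.1 = 10400 N = 10.4 kN.

10.4 kN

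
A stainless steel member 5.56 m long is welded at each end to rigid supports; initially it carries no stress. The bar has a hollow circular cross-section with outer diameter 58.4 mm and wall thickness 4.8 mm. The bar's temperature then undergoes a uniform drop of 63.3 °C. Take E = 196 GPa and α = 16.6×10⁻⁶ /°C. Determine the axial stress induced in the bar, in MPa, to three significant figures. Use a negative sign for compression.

206 MPa

Free thermal expansion αLΔT = 16.6e-6 · 5560 · -63.3 = -5.842 mm.
The walls impose strain ε = −(-5.842)/5560 = 1.0508e-03; σ = Eε = 196000 · 1.0508e-03 = 206 MPa.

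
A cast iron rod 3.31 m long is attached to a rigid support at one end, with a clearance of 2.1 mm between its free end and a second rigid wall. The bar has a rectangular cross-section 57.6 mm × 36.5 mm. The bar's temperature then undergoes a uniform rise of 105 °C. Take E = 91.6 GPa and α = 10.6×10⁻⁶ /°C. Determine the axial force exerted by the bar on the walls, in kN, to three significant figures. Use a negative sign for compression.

-92.2 kN

Free thermal expansion αLΔT = 10.6e-6 · 3310 · 105 = 3.684 mm.
The walls engage after the gap closes; constrained expansion = 3.684 − 2.1 = 1.584 mm.
The walls impose strain ε = −(1.584)/3310 = -4.7856e-04; σ = Eε = 91600 · -4.7856e-04 = -43.84 MPa.
Wall reaction R = σ·A = -43.84·2102 = -92160 N = -92.16 kN.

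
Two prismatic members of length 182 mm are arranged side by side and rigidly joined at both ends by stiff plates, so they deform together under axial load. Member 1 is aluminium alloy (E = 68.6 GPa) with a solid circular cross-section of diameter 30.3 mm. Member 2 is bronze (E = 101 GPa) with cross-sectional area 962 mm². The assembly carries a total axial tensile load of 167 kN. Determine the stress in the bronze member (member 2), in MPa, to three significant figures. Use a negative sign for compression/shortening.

115 MPa

A_1 = 721.1 mm².
Equal strain + equilibrium ⇒ each member carries load in proportion to AE: A₁E₁ = 49470000 N, A₂E₂ = 97160000 N, ΣAE = 146600000 N.
σ₂ = P·E₂/ΣAE = 167000·101000/146600000 = 115 MPa.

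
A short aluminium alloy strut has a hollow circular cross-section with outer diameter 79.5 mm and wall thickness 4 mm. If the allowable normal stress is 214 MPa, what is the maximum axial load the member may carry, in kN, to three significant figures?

A = 948.8 mm².
P_max = σ_allow · A = 214 · 948.8 = 203000 N = 203 kN.

203 kN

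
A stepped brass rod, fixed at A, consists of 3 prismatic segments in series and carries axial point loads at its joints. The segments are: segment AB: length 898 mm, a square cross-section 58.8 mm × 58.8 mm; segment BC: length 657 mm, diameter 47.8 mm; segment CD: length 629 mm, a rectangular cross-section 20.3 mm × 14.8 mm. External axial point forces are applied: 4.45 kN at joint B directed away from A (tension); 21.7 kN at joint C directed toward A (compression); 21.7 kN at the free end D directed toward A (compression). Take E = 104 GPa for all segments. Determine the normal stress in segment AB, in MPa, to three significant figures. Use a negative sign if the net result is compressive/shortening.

Internal axial forces (sectioning from the free end, tension +): N_CD = -21.7 kN, N_BC = -43.4 kN, N_AB = -38.95 kN.
A_AB = 3457 mm².
σ_AB = N_AB/A_AB = -38950/3457 = -11.27 MPa.

-11.3 MPa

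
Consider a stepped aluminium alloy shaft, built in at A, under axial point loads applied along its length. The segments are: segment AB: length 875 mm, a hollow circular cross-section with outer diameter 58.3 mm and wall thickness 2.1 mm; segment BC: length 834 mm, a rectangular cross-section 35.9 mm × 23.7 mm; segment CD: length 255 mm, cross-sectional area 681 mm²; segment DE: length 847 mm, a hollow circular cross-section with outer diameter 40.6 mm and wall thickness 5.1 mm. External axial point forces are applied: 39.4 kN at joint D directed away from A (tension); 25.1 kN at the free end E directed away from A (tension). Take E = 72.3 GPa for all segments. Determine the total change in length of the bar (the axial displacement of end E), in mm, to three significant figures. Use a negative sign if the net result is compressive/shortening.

3.83 mm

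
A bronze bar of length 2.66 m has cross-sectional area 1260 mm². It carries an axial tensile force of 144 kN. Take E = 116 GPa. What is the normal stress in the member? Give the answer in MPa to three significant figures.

σ = N/A = 144000/1260 = 114.3 MPa.

114 MPa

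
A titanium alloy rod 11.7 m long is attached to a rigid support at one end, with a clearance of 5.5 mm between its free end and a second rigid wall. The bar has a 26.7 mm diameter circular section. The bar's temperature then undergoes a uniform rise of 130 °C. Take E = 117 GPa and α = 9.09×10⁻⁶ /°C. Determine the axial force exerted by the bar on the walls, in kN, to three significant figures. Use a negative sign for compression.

-46.6 kN

Free thermal expansion αLΔT = 9.09e-6 · 11700 · 130 = 13.83 mm.
The walls engage after the gap closes; constrained expansion = 13.83 − 5.5 = 8.326 mm.
The walls impose strain ε = −(8.326)/11700 = -7.1161e-04; σ = Eε = 117000 · -7.1161e-04 = -83.26 MPa.
Wall reaction R = σ·A = -83.26·559.9 = -46620 N = -46.62 kN.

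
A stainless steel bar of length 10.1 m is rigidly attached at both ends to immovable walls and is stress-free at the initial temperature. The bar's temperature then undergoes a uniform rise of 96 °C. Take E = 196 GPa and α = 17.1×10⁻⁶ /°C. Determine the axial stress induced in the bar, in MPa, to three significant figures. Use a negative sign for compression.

-322 MPa

Free thermal expansion αLΔT = 17.1e-6 · 10100 · 96 = 16.58 mm.
The walls impose strain ε = −(16.58)/10100 = -1.6416e-03; σ = Eε = 196000 · -1.6416e-03 = -321.8 MPa.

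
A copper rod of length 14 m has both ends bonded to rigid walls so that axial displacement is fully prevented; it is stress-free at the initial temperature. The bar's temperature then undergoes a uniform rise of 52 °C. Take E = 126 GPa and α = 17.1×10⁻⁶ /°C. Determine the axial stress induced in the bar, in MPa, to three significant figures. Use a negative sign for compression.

-112 MPa

Free thermal expansion αLΔT = 17.1e-6 · 14000 · 52 = 12.45 mm.
The walls impose strain ε = −(12.45)/14000 = -8.8920e-04; σ = Eε = 126000 · -8.8920e-04 = -112 MPa.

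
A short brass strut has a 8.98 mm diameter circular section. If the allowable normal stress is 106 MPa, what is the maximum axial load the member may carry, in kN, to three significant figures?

A = 63.33 mm².
P_max = σ_allow · A = 106 · 63.33 = 6713 N = 6.713 kN.

6.71 kN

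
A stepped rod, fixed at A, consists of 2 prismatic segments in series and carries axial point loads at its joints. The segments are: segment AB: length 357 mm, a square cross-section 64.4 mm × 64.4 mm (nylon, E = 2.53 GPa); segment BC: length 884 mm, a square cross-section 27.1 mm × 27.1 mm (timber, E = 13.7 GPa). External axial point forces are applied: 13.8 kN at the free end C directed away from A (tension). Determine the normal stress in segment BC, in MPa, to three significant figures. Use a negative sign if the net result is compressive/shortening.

18.8 MPa

Internal axial forces (sectioning from the free end, tension +): N_BC = 13.8 kN, N_AB = 13.8 kN.
A_BC = 734.4 mm².
σ_BC = N_BC/A_BC = 13800/734.4 = 18.79 MPa.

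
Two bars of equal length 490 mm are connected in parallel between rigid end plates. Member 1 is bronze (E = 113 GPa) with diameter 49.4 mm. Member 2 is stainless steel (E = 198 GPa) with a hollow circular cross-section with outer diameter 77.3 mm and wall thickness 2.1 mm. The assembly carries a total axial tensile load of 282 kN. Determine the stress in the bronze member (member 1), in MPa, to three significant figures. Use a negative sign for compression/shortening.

101 MPa

A_1 = 1917 mm².
A_2 = 496.1 mm².
Equal strain + equilibrium ⇒ each member carries load in proportion to AE: A₁E₁ = 216600000 N, A₂E₂ = 98230000 N, ΣAE = 314800000 N.
σ₁ = P·E₁/ΣAE = 282000·113000/314800000 = 101.2 MPa.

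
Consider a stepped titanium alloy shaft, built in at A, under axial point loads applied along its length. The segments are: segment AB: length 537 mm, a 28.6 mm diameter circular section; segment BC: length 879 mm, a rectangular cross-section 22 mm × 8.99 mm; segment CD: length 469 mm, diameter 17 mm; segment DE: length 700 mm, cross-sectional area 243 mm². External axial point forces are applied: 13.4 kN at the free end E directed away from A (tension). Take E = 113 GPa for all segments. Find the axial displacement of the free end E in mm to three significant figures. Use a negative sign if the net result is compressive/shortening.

1.21 mm

Internal axial forces (sectioning from the free end, tension +): N_DE = 13.4 kN, N_CD = 13.4 kN, N_BC = 13.4 kN, N_AB = 13.4 kN.
A_AB = 642.4 mm².
A_BC = 197.8 mm².
A_CD = 227 mm².
δ_AB = 13400·537/(642.4·113000) = 0.09912 mm
δ_BC = 13400·879/(197.8·113000) = 0.527 mm
δ_CD = 13400·469/(227·113000) = 0.245 mm
δ_DE = 13400·700/(243·113000) = 0.3416 mm
δ = Σδ_i = 1.213 mm.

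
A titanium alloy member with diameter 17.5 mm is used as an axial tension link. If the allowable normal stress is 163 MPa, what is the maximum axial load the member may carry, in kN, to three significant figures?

A = 240.5 mm².
P_max = σ_allow · A = 163 · 240.5 = 39210 N = 39.21 kN.

39.2 kN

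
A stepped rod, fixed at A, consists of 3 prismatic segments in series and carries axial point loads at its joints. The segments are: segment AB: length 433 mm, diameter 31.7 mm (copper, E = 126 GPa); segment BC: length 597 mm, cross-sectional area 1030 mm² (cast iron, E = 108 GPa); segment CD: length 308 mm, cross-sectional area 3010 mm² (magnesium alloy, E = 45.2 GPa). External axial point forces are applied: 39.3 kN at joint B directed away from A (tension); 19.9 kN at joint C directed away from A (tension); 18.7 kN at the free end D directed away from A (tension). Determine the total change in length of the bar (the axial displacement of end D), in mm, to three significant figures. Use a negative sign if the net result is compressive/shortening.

Internal axial forces (sectioning from the free end, tension +): N_CD = 18.7 kN, N_BC = 38.6 kN, N_AB = 77.9 kN.
A_AB = 789.2 mm².
δ_AB = 77900·433/(789.2·126000) = 0.3392 mm
δ_BC = 38600·597/(1030·108000) = 0.2072 mm
δ_CD = 18700·308/(3010·45200) = 0.04233 mm
δ = Σδ_i = 0.5887 mm.

0.589 mm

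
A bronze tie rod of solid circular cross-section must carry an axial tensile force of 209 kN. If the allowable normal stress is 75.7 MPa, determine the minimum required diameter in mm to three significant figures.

59.3 mm

Required area A ≥ P/σ_allow = 209000/75.7 = 2761 mm².
For a solid circular section, d ≥ √(4A/π) = 59.29 mm.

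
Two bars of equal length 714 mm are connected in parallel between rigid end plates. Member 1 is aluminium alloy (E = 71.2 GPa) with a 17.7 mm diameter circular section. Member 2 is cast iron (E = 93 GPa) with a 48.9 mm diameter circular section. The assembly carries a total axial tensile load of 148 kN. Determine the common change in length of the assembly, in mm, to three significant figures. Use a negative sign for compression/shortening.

A_1 = 246.1 mm².
A_2 = 1878 mm².
Equal strain + equilibrium ⇒ each member carries load in proportion to AE: A₁E₁ = 17520000 N, A₂E₂ = 174700000 N, ΣAE = 192200000 N.
δ = PL/ΣAE = 148000·714/192200000 = 0.5499 mm.

0.550 mm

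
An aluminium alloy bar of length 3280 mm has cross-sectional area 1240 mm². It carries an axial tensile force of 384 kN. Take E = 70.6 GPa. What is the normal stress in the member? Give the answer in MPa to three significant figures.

310 MPa

σ = N/A = 384000/1240 = 309.7 MPa.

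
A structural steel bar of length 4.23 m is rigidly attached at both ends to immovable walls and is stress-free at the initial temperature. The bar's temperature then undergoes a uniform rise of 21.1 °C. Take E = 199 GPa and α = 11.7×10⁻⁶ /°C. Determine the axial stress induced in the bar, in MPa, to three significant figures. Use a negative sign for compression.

Free thermal expansion αLΔT = 11.7e-6 · 4230 · 21.1 = 1.044 mm.
The walls impose strain ε = −(1.044)/4230 = -2.4687e-04; σ = Eε = 199000 · -2.4687e-04 = -49.13 MPa.

-49.1 MPa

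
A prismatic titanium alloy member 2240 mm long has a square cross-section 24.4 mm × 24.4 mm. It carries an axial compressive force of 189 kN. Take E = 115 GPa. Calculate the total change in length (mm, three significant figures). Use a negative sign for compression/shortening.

-6.18 mm

A = 595.4 mm².
δ_mech = NL/(AE) = -189000·2240/(595.4·115000) = -6.183 mm.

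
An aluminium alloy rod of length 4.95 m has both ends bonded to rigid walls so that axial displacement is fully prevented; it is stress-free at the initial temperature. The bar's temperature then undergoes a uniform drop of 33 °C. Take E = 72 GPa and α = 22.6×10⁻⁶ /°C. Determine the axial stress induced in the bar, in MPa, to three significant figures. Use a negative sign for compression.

53.7 MPa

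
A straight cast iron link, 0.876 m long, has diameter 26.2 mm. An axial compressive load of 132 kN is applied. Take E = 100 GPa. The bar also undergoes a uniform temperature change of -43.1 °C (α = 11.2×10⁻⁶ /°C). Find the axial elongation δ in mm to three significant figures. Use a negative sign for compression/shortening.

-2.57 mm

A = 539.1 mm².
δ_mech = NL/(AE) = -132000·876/(539.1·100000) = -2.145 mm.
δ_thermal = αLΔT = 11.2e-6·876·-43.1 = -0.4229 mm.
δ = δ_mech + δ_thermal = -2.568 mm.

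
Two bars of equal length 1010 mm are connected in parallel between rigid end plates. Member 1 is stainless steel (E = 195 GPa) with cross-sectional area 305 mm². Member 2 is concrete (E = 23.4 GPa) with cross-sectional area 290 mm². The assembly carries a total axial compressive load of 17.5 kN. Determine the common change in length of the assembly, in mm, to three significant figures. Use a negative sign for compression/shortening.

-0.267 mm

Equal strain + equilibrium ⇒ each member carries load in proportion to AE: A₁E₁ = 59480000 N, A₂E₂ = 6786000 N, ΣAE = 66260000 N.
δ = PL/ΣAE = -17500·1010/66260000 = -0.2667 mm.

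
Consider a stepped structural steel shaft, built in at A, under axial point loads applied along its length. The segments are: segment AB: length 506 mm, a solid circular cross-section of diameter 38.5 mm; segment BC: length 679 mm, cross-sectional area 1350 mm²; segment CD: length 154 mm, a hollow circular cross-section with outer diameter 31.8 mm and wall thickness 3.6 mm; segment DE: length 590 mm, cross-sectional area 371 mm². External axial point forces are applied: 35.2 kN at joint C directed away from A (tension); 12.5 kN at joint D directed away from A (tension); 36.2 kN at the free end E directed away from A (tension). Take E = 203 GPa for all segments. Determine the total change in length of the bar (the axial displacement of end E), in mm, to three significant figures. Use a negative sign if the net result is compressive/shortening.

0.787 mm

Internal axial forces (sectioning from the free end, tension +): N_DE = 36.2 kN, N_CD = 48.7 kN, N_BC = 83.9 kN, N_AB = 83.9 kN.
A_AB = 1164 mm².
A_CD = 318.9 mm².
δ_AB = 83900·506/(1164·203000) = 0.1796 mm
δ_BC = 83900·679/(1350·203000) = 0.2079 mm
δ_CD = 48700·154/(318.9·203000) = 0.1158 mm
δ_DE = 36200·590/(371·203000) = 0.2836 mm
δ = Σδ_i = 0.7869 mm.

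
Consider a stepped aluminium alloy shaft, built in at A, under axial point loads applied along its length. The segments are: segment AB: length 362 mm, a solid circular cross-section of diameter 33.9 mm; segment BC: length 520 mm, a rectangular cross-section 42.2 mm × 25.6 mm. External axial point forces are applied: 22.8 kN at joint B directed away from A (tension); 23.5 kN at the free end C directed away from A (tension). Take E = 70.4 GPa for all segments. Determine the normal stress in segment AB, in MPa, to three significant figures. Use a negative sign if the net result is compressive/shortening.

51.3 MPa

Internal axial forces (sectioning from the free end, tension +): N_BC = 23.5 kN, N_AB = 46.3 kN.
A_AB = 902.6 mm².
σ_AB = N_AB/A_AB = 46300/902.6 = 51.3 MPa.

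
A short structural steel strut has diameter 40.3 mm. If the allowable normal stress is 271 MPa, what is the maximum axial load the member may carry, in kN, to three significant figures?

A = 1276 mm².
P_max = σ_allow · A = 271 · 1276 = 345700 N = 345.7 kN.

346 kN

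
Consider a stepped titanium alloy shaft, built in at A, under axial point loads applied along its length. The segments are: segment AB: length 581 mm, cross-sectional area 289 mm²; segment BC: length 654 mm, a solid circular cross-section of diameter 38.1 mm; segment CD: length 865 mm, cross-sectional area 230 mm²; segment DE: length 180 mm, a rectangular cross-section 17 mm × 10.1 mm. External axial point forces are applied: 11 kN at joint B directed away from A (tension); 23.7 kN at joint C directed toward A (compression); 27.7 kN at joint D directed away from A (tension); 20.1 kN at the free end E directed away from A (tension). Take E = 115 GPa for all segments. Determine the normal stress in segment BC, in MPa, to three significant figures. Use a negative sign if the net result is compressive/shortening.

21.1 MPa

Internal axial forces (sectioning from the free end, tension +): N_DE = 20.1 kN, N_CD = 47.8 kN, N_BC = 24.1 kN, N_AB = 35.1 kN.
A_BC = 1140 mm².
σ_BC = N_BC/A_BC = 24100/1140 = 21.14 MPa.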